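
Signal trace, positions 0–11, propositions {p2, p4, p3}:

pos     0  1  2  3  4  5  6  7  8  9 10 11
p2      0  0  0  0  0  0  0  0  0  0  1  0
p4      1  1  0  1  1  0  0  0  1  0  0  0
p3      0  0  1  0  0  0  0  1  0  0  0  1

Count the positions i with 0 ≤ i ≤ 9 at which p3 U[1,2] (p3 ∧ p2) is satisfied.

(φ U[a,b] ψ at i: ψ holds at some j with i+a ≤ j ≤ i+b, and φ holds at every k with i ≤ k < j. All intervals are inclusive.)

0

Evaluate at each i in [0,9]:
  i=0: ✗ (no rhs in [1,2])
  i=1: ✗ (no rhs in [2,3])
  i=2: ✗ (no rhs in [3,4])
  i=3: ✗ (no rhs in [4,5])
  i=4: ✗ (no rhs in [5,6])
  i=5: ✗ (no rhs in [6,7])
  i=6: ✗ (no rhs in [7,8])
  i=7: ✗ (no rhs in [8,9])
  i=8: ✗ (no rhs in [9,10])
  i=9: ✗ (no rhs in [10,11])
Positions where it holds: {} → 0.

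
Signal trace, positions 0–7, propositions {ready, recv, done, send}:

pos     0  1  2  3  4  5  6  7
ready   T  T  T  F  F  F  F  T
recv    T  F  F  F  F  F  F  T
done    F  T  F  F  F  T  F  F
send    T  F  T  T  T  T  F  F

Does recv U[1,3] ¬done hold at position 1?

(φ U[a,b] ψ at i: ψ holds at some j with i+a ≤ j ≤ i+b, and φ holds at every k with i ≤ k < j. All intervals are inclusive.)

Need some j in [2,4] with ¬done, and recv at every k in [1,j-1].
  j=2: ¬done holds, but recv fails at k=1 → not this j.
  j=3: ¬done holds, but recv fails at k=1 → not this j.
  j=4: ¬done holds, but recv fails at k=1 → not this j.
No j in the window works → until fails.

Does not hold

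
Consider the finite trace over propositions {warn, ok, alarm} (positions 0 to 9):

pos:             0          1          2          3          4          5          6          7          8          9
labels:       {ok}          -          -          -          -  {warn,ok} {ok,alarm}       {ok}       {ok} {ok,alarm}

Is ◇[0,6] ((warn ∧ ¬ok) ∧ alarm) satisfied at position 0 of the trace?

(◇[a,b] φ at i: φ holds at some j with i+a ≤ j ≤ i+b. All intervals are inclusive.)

Check ((warn ∧ ¬ok) ∧ alarm) at each j in [0,6]:
  j=0: false
  j=1: false
  j=2: false
  j=3: false
  j=4: false
  j=5: false
  j=6: false
No position in the window satisfies it → formula fails.

False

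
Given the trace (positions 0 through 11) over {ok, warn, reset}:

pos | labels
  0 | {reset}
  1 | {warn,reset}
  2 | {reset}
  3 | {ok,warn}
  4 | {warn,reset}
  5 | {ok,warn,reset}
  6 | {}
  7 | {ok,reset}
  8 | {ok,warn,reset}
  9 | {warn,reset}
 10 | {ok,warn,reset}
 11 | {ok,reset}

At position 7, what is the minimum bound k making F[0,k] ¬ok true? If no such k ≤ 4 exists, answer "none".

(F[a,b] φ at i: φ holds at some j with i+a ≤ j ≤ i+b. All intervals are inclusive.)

2

Scan j = 7,8,… for ¬ok:
  j=7: fails
  j=8: fails
  j=9: holds
First hit at j=9, so smallest k = 9-7 = 2.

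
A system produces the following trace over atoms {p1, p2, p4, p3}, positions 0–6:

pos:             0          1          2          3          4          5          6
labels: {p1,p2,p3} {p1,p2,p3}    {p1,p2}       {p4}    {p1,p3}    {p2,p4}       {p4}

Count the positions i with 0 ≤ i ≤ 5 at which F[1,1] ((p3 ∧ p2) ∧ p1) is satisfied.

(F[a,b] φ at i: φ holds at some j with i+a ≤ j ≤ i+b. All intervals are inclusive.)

Evaluate at each i in [0,5]:
  i=0: ✓ (witness j=1)
  i=1: ✗ (none in [2,2])
  i=2: ✗ (none in [3,3])
  i=3: ✗ (none in [4,4])
  i=4: ✗ (none in [5,5])
  i=5: ✗ (none in [6,6])
Positions where it holds: {0} → 1.

1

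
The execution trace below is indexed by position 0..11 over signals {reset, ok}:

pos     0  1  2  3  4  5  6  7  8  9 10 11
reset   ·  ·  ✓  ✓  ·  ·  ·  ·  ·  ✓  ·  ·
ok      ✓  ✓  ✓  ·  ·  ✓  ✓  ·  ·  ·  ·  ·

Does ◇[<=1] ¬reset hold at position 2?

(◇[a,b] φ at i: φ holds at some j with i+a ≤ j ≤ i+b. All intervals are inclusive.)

Check ¬reset at each j in [2,3]:
  j=2: false
  j=3: false
No position in the window satisfies it → formula fails.

False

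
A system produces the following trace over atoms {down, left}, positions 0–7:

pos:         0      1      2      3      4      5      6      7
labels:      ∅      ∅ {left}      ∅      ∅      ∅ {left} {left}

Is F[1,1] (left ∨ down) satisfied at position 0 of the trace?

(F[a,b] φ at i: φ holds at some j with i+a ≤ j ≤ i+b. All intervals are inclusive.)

False

Check (left ∨ down) at each j in [1,1]:
  j=1: false
No position in the window satisfies it → formula fails.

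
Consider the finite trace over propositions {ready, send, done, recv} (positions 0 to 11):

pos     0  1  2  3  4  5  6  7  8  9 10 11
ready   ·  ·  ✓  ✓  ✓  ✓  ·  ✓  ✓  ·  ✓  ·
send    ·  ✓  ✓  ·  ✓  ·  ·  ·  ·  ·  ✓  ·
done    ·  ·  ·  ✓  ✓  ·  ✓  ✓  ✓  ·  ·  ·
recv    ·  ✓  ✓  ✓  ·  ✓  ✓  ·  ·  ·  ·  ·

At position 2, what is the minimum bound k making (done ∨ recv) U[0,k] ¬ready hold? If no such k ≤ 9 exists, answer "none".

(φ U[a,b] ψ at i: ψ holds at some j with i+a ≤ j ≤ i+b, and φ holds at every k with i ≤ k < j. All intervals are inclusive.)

Need earliest j ≥ 2 with ¬ready, and (done ∨ recv) at every k in [2,j-1].
  j=2: rhs fails.
  j=3: rhs fails.
  j=4: rhs fails.
  j=5: rhs fails.
  j=6: rhs holds; lhs holds on [2,5]. k = 4.

4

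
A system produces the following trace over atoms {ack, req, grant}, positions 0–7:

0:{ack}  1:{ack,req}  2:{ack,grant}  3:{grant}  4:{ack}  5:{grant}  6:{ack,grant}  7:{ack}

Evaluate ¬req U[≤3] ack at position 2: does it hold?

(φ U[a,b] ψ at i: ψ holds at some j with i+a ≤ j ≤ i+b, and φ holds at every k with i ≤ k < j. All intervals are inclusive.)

Need some j in [2,5] with ack, and ¬req at every k in [2,j-1].
  j=2: ack holds; no prefix to check → satisfied.

Holds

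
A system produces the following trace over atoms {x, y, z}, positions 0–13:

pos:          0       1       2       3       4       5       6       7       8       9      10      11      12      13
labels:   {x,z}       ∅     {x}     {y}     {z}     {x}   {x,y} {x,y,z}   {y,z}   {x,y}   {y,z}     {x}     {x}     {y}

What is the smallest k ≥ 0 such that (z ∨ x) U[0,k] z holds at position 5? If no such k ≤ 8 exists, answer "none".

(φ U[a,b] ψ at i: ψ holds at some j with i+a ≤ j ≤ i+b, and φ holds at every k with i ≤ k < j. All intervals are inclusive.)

2

Need earliest j ≥ 5 with z, and (z ∨ x) at every k in [5,j-1].
  j=5: rhs fails.
  j=6: rhs fails.
  j=7: rhs holds; lhs holds on [5,6]. k = 2.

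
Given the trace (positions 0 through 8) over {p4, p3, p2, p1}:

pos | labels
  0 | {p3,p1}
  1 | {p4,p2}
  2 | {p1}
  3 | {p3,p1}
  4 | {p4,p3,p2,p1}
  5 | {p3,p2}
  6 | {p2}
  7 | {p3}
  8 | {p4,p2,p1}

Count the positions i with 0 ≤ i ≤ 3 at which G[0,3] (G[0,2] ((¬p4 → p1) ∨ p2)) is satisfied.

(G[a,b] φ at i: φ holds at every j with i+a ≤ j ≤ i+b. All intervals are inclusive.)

2

Evaluate at each i in [0,3]:
  i=0: ✓ (all of [0,3])
  i=1: ✓ (all of [1,4])
  i=2: ✗ (fails at j=5)
  i=3: ✗ (fails at j=5)
Positions where it holds: {0, 1} → 2.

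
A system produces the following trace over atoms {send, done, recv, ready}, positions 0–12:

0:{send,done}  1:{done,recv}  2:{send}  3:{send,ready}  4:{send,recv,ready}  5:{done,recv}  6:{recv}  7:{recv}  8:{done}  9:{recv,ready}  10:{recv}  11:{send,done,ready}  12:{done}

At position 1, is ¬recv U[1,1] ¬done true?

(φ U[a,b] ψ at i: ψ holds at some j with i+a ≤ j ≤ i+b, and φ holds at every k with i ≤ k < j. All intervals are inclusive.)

Need some j in [2,2] with ¬done, and ¬recv at every k in [1,j-1].
  j=2: ¬done holds, but ¬recv fails at k=1 → not this j.
No j in the window works → until fails.

False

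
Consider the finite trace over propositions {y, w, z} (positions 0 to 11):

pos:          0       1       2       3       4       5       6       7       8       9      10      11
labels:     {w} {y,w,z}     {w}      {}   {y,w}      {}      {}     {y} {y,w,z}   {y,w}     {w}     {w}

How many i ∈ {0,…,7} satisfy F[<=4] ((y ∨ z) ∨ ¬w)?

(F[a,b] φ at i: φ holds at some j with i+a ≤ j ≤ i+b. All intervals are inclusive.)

Evaluate at each i in [0,7]:
  i=0: ✓ (witness j=1)
  i=1: ✓ (witness j=1)
  i=2: ✓ (witness j=3)
  i=3: ✓ (witness j=3)
  i=4: ✓ (witness j=4)
  i=5: ✓ (witness j=5)
  i=6: ✓ (witness j=6)
  i=7: ✓ (witness j=7)
Positions where it holds: {0, 1, 2, 3, 4, 5, 6, 7} → 8.

8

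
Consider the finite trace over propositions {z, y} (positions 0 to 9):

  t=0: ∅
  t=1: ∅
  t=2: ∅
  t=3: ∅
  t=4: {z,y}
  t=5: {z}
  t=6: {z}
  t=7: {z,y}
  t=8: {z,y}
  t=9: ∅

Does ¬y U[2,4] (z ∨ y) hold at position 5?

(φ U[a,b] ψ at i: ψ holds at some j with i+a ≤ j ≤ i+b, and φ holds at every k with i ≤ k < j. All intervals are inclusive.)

Need some j in [7,9] with (z ∨ y), and ¬y at every k in [5,j-1].
  j=7: (z ∨ y) holds; ¬y holds at every k in [5,6] → satisfied.

Holds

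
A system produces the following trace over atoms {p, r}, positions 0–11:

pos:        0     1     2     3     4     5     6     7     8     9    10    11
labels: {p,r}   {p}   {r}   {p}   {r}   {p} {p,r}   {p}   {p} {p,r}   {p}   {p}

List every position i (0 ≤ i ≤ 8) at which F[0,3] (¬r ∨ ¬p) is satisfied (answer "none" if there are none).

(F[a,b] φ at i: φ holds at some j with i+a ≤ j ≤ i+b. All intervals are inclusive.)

Evaluate at each i in [0,8]:
  i=0: ✓ (witness j=1)
  i=1: ✓ (witness j=1)
  i=2: ✓ (witness j=2)
  i=3: ✓ (witness j=3)
  i=4: ✓ (witness j=4)
  i=5: ✓ (witness j=5)
  i=6: ✓ (witness j=7)
  i=7: ✓ (witness j=7)
  i=8: ✓ (witness j=8)

0, 1, 2, 3, 4, 5, 6, 7, 8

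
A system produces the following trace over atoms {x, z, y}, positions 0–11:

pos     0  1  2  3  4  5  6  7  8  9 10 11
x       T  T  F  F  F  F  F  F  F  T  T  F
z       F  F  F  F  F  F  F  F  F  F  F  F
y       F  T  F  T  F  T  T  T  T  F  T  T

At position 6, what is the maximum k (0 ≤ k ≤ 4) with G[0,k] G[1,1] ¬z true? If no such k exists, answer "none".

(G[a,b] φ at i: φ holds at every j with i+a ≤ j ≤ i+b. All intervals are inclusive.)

G[1,1] ¬z must hold from j=6 onward; find where it first fails.
  j=6: holds
  j=7: holds
  j=8: holds
  j=9: holds
  j=10: holds
Holds through j=10; largest k = 4.

4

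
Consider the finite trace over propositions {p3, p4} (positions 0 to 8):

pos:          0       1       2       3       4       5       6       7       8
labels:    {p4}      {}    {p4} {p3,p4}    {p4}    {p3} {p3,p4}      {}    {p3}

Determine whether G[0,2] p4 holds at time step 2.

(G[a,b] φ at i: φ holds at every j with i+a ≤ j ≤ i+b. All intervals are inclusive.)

True

Check p4 at every j in [2,4]:
  j=2: true
  j=3: true
  j=4: true
All positions satisfy it → formula holds.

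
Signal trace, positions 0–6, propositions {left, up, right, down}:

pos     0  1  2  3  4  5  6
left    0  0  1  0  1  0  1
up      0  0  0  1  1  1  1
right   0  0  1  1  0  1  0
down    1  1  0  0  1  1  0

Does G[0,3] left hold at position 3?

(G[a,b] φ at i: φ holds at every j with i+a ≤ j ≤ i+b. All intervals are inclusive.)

False

Check left at every j in [3,6]:
  j=3: false
  j=4: true
  j=5: false
  j=6: true
Fails at j=3 → formula fails.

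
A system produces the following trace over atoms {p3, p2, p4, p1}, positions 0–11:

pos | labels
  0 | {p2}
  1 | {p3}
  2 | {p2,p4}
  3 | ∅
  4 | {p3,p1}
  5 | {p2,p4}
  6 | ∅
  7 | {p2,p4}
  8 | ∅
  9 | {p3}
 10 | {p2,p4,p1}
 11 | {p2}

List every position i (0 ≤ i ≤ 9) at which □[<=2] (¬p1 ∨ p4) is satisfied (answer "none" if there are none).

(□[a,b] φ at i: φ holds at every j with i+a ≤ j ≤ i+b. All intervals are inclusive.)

0, 1, 5, 6, 7, 8, 9

Evaluate at each i in [0,9]:
  i=0: ✓ (all of [0,2])
  i=1: ✓ (all of [1,3])
  i=2: ✗ (fails at j=4)
  i=3: ✗ (fails at j=4)
  i=4: ✗ (fails at j=4)
  i=5: ✓ (all of [5,7])
  i=6: ✓ (all of [6,8])
  i=7: ✓ (all of [7,9])
  i=8: ✓ (all of [8,10])
  i=9: ✓ (all of [9,11])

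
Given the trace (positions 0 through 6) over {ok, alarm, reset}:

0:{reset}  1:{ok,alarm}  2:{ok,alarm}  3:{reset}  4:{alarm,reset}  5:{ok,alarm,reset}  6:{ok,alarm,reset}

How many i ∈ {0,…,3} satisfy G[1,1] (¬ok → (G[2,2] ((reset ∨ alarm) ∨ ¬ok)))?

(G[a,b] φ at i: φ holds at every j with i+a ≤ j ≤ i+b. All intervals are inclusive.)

Evaluate at each i in [0,3]:
  i=0: ✓ (all of [1,1])
  i=1: ✓ (all of [2,2])
  i=2: ✓ (all of [3,3])
  i=3: ✓ (all of [4,4])
Positions where it holds: {0, 1, 2, 3} → 4.

4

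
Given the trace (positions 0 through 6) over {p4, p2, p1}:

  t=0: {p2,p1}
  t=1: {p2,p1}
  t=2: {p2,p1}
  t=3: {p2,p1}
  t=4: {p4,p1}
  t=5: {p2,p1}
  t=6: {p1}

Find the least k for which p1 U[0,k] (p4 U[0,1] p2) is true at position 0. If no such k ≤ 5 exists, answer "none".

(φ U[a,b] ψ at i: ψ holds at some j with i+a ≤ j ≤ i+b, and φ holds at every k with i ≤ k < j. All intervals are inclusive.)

Need earliest j ≥ 0 with (p4 U[0,1] p2), and p1 at every k in [0,j-1].
  j=0: rhs holds (empty prefix). k = 0.

0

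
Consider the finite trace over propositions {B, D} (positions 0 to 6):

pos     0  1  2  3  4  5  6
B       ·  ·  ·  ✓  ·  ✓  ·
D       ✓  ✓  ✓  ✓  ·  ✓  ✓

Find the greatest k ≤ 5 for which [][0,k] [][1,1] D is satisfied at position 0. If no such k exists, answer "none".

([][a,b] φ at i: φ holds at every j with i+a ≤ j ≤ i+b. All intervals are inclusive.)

[][1,1] D must hold from j=0 onward; find where it first fails.
  j=0: holds
  j=1: holds
  j=2: holds
  j=3: fails
Holds on [0,2], so largest k = 2.

2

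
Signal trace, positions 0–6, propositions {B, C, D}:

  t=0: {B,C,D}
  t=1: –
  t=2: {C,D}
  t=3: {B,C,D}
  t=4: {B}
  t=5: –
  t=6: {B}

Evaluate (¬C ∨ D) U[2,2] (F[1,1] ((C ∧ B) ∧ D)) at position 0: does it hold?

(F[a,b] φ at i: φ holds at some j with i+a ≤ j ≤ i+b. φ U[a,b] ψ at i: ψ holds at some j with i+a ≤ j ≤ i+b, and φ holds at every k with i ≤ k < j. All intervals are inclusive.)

Holds

Need some j in [2,2] with F[1,1] ((C ∧ B) ∧ D), and (¬C ∨ D) at every k in [0,j-1].
  j=2: F[1,1] ((C ∧ B) ∧ D) holds; (¬C ∨ D) holds at every k in [0,1] → satisfied.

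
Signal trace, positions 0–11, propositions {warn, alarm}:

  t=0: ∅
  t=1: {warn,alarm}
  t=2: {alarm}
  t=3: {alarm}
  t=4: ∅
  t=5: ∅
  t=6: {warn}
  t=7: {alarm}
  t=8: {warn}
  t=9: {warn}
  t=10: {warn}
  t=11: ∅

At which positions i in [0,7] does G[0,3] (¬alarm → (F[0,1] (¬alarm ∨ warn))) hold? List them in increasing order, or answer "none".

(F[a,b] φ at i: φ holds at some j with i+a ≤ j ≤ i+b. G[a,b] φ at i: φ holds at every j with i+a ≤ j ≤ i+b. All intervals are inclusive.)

Evaluate at each i in [0,7]:
  i=0: ✓ (all of [0,3])
  i=1: ✓ (all of [1,4])
  i=2: ✓ (all of [2,5])
  i=3: ✓ (all of [3,6])
  i=4: ✓ (all of [4,7])
  i=5: ✓ (all of [5,8])
  i=6: ✓ (all of [6,9])
  i=7: ✓ (all of [7,10])

0, 1, 2, 3, 4, 5, 6, 7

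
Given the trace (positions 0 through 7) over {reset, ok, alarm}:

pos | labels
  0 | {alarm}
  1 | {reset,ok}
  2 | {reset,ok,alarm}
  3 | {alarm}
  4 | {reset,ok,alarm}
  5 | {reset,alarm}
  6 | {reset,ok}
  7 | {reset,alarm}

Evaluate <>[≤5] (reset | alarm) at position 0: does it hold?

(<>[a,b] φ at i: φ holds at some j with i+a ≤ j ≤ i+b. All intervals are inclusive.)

Check (reset | alarm) at each j in [0,5]:
  j=0: true
  j=1: true
  j=2: true
  j=3: true
  j=4: true
  j=5: true
Found at j=0 → formula holds.

True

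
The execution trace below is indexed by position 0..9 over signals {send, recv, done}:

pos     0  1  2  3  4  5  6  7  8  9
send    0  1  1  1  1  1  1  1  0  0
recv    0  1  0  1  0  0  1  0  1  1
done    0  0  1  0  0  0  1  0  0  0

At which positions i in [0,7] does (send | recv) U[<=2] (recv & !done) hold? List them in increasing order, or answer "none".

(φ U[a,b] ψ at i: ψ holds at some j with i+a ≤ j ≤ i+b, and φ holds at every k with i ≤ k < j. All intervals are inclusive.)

1, 2, 3, 6, 7

Evaluate at each i in [0,7]:
  i=0: ✗ (lhs fails at k=0 before rhs at j=1)
  i=1: ✓ (rhs at j=1)
  i=2: ✓ (rhs at j=3; lhs holds on [2,2])
  i=3: ✓ (rhs at j=3)
  i=4: ✗ (no rhs in [4,6])
  i=5: ✗ (no rhs in [5,7])
  i=6: ✓ (rhs at j=8; lhs holds on [6,7])
  i=7: ✓ (rhs at j=8; lhs holds on [7,7])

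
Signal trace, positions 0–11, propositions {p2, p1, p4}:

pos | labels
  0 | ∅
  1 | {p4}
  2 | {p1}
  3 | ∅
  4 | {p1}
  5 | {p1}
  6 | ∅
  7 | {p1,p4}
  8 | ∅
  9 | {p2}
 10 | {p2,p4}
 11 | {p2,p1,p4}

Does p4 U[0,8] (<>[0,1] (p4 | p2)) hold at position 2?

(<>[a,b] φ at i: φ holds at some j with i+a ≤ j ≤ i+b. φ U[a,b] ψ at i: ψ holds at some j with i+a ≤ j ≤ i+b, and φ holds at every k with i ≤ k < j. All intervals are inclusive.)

Need some j in [2,10] with <>[0,1] (p4 | p2), and p4 at every k in [2,j-1].
  j=2: <>[0,1] (p4 | p2) — fails (none in [2,3]).
  j=3: <>[0,1] (p4 | p2) — fails (none in [3,4]).
  j=4: <>[0,1] (p4 | p2) — fails (none in [4,5]).
  j=5: <>[0,1] (p4 | p2) — fails (none in [5,6]).
  j=6: <>[0,1] (p4 | p2) holds, but p4 fails at k=2 → not this j.
  j=7: <>[0,1] (p4 | p2) holds, but p4 fails at k=2 → not this j.
  j=8: <>[0,1] (p4 | p2) holds, but p4 fails at k=2 → not this j.
  j=9: <>[0,1] (p4 | p2) holds, but p4 fails at k=2 → not this j.
  j=10: <>[0,1] (p4 | p2) holds, but p4 fails at k=2 → not this j.
No j in the window works → until fails.

False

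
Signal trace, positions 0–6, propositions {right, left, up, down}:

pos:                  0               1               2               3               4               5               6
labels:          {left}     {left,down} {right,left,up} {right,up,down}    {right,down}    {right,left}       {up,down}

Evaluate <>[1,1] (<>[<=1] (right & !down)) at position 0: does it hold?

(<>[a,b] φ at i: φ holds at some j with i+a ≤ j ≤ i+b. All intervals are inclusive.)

Check <>[<=1] (right & !down) at each j in [1,1]:
  j=1: holds (witness at 2)
Found at j=1 → formula holds.

Holds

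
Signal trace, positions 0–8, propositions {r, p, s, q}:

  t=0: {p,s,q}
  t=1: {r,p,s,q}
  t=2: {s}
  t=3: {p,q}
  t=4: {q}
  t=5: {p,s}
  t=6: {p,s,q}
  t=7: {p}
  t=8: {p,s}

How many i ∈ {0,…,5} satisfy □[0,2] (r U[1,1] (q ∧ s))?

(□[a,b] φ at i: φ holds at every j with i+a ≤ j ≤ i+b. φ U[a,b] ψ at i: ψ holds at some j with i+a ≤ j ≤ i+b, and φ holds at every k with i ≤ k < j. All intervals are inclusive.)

Evaluate at each i in [0,5]:
  i=0: ✗ (fails at j=0)
  i=1: ✗ (fails at j=1)
  i=2: ✗ (fails at j=2)
  i=3: ✗ (fails at j=3)
  i=4: ✗ (fails at j=4)
  i=5: ✗ (fails at j=5)
Positions where it holds: {} → 0.

0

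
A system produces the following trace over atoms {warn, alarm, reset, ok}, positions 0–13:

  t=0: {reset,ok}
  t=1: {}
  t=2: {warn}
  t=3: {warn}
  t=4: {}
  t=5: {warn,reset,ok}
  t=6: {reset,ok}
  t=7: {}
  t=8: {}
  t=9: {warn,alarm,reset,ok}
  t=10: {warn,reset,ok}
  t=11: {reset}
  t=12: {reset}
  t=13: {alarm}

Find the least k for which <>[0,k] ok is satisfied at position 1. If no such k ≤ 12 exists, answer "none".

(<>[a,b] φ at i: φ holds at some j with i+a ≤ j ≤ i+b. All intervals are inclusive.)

4

Scan j = 1,2,… for ok:
  j=1: fails
  j=2: fails
  j=3: fails
  j=4: fails
  j=5: holds
First hit at j=5, so smallest k = 5-1 = 4.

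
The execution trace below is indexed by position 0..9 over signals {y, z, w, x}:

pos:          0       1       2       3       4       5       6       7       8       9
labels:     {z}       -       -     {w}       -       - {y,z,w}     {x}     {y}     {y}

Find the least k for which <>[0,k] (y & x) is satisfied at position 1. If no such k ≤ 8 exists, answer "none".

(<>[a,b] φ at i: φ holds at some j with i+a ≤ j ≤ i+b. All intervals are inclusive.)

none

Scan j = 1,2,… for (y & x):
  j=1: fails
  j=2: fails
  j=3: fails
  j=4: fails
  j=5: fails
  j=6: fails
  j=7: fails
  j=8: fails
  j=9: fails
No j in [1,9] satisfies it → none.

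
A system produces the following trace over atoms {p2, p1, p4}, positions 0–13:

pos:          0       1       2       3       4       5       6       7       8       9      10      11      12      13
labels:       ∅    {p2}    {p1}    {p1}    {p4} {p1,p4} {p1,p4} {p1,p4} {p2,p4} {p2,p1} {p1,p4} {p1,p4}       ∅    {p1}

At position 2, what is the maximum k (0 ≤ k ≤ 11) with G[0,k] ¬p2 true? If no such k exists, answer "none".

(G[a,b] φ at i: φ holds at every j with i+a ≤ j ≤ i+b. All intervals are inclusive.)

5

¬p2 must hold from j=2 onward; find where it first fails.
  j=2: holds
  j=3: holds
  j=4: holds
  j=5: holds
  j=6: holds
  j=7: holds
  j=8: fails
Holds on [2,7], so largest k = 5.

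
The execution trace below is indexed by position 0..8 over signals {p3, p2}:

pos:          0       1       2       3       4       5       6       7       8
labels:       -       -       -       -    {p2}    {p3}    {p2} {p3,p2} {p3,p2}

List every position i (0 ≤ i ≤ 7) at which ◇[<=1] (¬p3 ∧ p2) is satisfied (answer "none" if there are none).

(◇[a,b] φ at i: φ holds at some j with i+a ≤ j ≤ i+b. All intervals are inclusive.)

Evaluate at each i in [0,7]:
  i=0: ✗ (none in [0,1])
  i=1: ✗ (none in [1,2])
  i=2: ✗ (none in [2,3])
  i=3: ✓ (witness j=4)
  i=4: ✓ (witness j=4)
  i=5: ✓ (witness j=6)
  i=6: ✓ (witness j=6)
  i=7: ✗ (none in [7,8])

3, 4, 5, 6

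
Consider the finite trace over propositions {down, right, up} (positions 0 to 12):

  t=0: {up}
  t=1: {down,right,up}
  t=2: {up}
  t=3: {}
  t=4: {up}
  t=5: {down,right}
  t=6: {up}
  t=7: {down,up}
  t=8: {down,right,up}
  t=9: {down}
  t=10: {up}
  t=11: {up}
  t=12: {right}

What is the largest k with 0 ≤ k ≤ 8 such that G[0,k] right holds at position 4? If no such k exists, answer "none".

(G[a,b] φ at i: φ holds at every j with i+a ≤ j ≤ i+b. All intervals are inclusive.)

right must hold from j=4 onward; find where it first fails.
  j=4: fails → no k works.

none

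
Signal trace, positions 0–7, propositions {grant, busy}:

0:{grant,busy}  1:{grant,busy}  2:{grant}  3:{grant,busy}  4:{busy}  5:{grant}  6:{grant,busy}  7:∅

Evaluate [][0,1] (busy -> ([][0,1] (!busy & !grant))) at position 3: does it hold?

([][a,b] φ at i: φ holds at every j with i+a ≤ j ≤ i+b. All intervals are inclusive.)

Check (busy -> ([][0,1] (!busy & !grant))) at every j in [3,4]:
  j=3: antecedent true; consequent fails at 3 → ✗
  j=4: antecedent true; consequent fails at 4 → ✗
Fails at j=3 → formula fails.

No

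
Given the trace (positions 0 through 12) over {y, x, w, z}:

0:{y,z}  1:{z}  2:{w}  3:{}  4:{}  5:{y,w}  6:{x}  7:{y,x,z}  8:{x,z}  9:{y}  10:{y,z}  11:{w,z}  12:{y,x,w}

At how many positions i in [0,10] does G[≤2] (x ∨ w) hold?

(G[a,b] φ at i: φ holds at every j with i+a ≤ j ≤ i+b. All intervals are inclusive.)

Evaluate at each i in [0,10]:
  i=0: ✗ (fails at j=0)
  i=1: ✗ (fails at j=1)
  i=2: ✗ (fails at j=3)
  i=3: ✗ (fails at j=3)
  i=4: ✗ (fails at j=4)
  i=5: ✓ (all of [5,7])
  i=6: ✓ (all of [6,8])
  i=7: ✗ (fails at j=9)
  i=8: ✗ (fails at j=9)
  i=9: ✗ (fails at j=9)
  i=10: ✗ (fails at j=10)
Positions where it holds: {5, 6} → 2.

2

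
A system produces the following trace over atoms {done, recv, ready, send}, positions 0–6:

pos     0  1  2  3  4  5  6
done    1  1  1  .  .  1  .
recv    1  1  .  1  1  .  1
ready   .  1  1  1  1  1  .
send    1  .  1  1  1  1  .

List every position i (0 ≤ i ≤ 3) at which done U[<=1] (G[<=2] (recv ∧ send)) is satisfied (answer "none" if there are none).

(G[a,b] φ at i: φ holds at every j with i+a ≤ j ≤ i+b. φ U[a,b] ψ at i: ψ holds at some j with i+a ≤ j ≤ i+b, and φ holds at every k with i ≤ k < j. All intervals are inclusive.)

none

Evaluate at each i in [0,3]:
  i=0: ✗ (no rhs in [0,1])
  i=1: ✗ (no rhs in [1,2])
  i=2: ✗ (no rhs in [2,3])
  i=3: ✗ (no rhs in [3,4])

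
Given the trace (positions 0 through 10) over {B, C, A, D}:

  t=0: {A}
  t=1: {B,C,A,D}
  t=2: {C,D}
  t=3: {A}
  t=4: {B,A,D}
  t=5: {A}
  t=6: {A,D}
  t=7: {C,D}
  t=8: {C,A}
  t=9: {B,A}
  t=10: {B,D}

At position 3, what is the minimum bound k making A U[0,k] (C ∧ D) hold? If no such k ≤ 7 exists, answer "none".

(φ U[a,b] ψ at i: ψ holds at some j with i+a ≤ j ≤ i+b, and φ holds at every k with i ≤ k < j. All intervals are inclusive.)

Need earliest j ≥ 3 with (C ∧ D), and A at every k in [3,j-1].
  j=3: rhs fails.
  j=4: rhs fails.
  j=5: rhs fails.
  j=6: rhs fails.
  j=7: rhs holds; lhs holds on [3,6]. k = 4.

4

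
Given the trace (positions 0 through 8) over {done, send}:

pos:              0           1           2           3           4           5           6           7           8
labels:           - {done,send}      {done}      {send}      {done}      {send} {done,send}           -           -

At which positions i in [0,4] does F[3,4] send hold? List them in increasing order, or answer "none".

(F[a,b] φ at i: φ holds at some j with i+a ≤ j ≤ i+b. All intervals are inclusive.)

Evaluate at each i in [0,4]:
  i=0: ✓ (witness j=3)
  i=1: ✓ (witness j=5)
  i=2: ✓ (witness j=5)
  i=3: ✓ (witness j=6)
  i=4: ✗ (none in [7,8])

0, 1, 2, 3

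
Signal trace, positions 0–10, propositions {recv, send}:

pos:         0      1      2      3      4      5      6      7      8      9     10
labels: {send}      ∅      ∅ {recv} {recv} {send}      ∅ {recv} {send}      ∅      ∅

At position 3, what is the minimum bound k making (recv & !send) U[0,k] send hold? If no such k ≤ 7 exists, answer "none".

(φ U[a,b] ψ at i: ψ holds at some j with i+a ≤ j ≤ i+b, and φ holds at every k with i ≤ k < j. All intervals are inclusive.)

2

Need earliest j ≥ 3 with send, and (recv & !send) at every k in [3,j-1].
  j=3: rhs fails.
  j=4: rhs fails.
  j=5: rhs holds; lhs holds on [3,4]. k = 2.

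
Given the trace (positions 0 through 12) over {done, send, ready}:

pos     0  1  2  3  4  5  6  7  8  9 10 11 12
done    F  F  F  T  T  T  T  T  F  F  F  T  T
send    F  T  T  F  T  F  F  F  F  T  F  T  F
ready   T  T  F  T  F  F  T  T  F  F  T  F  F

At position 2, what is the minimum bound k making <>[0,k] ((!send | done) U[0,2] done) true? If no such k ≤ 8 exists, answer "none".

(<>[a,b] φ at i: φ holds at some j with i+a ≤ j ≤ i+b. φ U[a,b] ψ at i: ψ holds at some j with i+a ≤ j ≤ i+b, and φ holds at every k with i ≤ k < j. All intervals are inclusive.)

1

Scan j = 2,3,… for ((!send | done) U[0,2] done):
  j=2: fails
  j=3: holds
First hit at j=3, so smallest k = 3-2 = 1.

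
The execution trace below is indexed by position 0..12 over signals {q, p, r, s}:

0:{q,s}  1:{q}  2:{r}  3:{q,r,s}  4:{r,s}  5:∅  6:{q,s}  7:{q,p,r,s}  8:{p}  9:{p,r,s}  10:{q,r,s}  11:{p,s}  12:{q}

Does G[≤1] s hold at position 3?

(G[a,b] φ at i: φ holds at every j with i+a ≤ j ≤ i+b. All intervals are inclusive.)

Check s at every j in [3,4]:
  j=3: true
  j=4: true
All positions satisfy it → formula holds.

True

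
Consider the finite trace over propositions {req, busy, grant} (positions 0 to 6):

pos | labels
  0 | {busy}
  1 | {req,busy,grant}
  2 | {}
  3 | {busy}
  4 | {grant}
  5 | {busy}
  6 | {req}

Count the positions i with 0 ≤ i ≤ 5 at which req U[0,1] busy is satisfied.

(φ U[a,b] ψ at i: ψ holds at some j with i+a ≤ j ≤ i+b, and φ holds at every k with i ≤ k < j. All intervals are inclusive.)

Evaluate at each i in [0,5]:
  i=0: ✓ (rhs at j=0)
  i=1: ✓ (rhs at j=1)
  i=2: ✗ (lhs fails at k=2 before rhs at j=3)
  i=3: ✓ (rhs at j=3)
  i=4: ✗ (lhs fails at k=4 before rhs at j=5)
  i=5: ✓ (rhs at j=5)
Positions where it holds: {0, 1, 3, 5} → 4.

4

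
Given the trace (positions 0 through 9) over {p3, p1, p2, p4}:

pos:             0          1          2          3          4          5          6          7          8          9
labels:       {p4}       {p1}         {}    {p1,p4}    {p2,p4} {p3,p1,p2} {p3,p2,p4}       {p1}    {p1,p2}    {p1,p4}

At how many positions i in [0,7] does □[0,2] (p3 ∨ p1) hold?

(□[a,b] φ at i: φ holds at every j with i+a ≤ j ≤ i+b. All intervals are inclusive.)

Evaluate at each i in [0,7]:
  i=0: ✗ (fails at j=0)
  i=1: ✗ (fails at j=2)
  i=2: ✗ (fails at j=2)
  i=3: ✗ (fails at j=4)
  i=4: ✗ (fails at j=4)
  i=5: ✓ (all of [5,7])
  i=6: ✓ (all of [6,8])
  i=7: ✓ (all of [7,9])
Positions where it holds: {5, 6, 7} → 3.

3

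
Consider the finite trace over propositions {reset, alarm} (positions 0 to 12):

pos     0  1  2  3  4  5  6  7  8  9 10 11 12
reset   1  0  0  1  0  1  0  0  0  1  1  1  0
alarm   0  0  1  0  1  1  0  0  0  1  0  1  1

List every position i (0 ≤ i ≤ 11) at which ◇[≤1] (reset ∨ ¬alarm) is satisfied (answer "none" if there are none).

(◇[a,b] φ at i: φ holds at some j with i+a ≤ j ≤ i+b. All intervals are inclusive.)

Evaluate at each i in [0,11]:
  i=0: ✓ (witness j=0)
  i=1: ✓ (witness j=1)
  i=2: ✓ (witness j=3)
  i=3: ✓ (witness j=3)
  i=4: ✓ (witness j=5)
  i=5: ✓ (witness j=5)
  i=6: ✓ (witness j=6)
  i=7: ✓ (witness j=7)
  i=8: ✓ (witness j=8)
  i=9: ✓ (witness j=9)
  i=10: ✓ (witness j=10)
  i=11: ✓ (witness j=11)

0, 1, 2, 3, 4, 5, 6, 7, 8, 9, 10, 11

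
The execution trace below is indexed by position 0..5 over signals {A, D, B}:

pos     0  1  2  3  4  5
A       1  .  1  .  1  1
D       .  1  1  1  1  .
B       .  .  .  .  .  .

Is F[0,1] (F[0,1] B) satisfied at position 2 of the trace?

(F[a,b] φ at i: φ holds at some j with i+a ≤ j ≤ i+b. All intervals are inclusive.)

Check F[0,1] B at each j in [2,3]:
  j=2: fails (none in [2,3])
  j=3: fails (none in [3,4])
No position in the window satisfies it → formula fails.

No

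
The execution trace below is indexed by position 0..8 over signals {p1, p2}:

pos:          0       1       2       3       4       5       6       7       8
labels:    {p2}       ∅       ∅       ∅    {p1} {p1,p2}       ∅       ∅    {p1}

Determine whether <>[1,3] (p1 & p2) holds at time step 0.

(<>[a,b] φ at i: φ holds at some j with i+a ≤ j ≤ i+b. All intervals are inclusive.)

False

Check (p1 & p2) at each j in [1,3]:
  j=1: false
  j=2: false
  j=3: false
No position in the window satisfies it → formula fails.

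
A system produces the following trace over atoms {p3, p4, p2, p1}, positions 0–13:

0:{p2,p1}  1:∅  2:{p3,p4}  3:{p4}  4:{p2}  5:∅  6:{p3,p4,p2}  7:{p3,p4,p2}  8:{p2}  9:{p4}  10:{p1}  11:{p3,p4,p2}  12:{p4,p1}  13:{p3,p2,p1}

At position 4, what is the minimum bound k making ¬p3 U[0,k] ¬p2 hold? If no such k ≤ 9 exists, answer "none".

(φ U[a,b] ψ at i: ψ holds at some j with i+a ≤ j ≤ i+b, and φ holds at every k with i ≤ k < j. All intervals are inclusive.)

1

Need earliest j ≥ 4 with ¬p2, and ¬p3 at every k in [4,j-1].
  j=4: rhs fails.
  j=5: rhs holds; lhs holds on [4,4]. k = 1.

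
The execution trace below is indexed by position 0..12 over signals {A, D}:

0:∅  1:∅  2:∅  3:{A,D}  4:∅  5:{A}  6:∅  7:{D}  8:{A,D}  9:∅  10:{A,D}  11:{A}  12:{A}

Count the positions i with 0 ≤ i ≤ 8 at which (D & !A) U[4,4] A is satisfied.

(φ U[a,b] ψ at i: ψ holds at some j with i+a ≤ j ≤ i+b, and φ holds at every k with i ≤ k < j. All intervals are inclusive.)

0

Evaluate at each i in [0,8]:
  i=0: ✗ (no rhs in [4,4])
  i=1: ✗ (lhs fails at k=1 before rhs at j=5)
  i=2: ✗ (no rhs in [6,6])
  i=3: ✗ (no rhs in [7,7])
  i=4: ✗ (lhs fails at k=4 before rhs at j=8)
  i=5: ✗ (no rhs in [9,9])
  i=6: ✗ (lhs fails at k=6 before rhs at j=10)
  i=7: ✗ (lhs fails at k=8 before rhs at j=11)
  i=8: ✗ (lhs fails at k=8 before rhs at j=12)
Positions where it holds: {} → 0.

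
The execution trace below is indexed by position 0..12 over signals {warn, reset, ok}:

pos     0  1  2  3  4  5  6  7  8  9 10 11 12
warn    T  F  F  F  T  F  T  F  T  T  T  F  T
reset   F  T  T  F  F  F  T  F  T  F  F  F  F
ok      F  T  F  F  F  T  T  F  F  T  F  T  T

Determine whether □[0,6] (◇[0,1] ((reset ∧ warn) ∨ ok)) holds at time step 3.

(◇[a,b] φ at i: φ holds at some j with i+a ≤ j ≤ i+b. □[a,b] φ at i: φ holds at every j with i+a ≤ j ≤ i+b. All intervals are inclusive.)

False

Check ◇[0,1] ((reset ∧ warn) ∨ ok) at every j in [3,9]:
  j=3: fails (none in [3,4])
  j=4: holds (witness at 5)
  j=5: holds (witness at 5)
  j=6: holds (witness at 6)
  j=7: holds (witness at 8)
  j=8: holds (witness at 8)
  j=9: holds (witness at 9)
Fails at j=3 → formula fails.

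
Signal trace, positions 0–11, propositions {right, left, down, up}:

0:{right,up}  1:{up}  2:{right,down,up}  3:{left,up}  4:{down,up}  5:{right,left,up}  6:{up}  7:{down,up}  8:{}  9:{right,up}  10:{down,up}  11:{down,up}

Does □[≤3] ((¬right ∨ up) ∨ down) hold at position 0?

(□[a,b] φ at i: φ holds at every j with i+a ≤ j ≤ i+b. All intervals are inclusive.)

Check ((¬right ∨ up) ∨ down) at every j in [0,3]:
  j=0: true
  j=1: true
  j=2: true
  j=3: true
All positions satisfy it → formula holds.

True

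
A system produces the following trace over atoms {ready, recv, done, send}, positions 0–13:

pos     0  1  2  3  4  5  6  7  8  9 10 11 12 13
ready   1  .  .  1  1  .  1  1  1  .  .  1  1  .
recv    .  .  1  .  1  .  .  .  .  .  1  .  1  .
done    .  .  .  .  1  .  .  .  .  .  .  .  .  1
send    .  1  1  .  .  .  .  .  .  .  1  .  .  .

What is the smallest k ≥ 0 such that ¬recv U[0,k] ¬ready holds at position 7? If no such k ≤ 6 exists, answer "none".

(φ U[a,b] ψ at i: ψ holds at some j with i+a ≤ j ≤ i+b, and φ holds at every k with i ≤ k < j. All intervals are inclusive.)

Need earliest j ≥ 7 with ¬ready, and ¬recv at every k in [7,j-1].
  j=7: rhs fails.
  j=8: rhs fails.
  j=9: rhs holds; lhs holds on [7,8]. k = 2.

2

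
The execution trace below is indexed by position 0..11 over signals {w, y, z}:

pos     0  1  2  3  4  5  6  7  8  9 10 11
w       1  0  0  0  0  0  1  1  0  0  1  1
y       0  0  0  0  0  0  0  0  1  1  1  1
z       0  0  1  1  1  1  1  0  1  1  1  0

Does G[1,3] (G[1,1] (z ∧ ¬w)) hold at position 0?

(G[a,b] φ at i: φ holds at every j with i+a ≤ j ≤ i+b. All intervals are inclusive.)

Check G[1,1] (z ∧ ¬w) at every j in [1,3]:
  j=1: holds on [2,2]
  j=2: holds on [3,3]
  j=3: holds on [4,4]
All positions satisfy it → formula holds.

Yes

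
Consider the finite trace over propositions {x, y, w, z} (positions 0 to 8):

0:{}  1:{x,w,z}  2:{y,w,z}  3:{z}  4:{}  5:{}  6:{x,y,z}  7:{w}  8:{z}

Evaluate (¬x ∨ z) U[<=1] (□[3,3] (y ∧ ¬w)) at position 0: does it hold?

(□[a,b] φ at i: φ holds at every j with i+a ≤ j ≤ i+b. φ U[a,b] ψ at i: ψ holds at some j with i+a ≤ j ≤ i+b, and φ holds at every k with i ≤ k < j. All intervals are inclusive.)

No

Need some j in [0,1] with □[3,3] (y ∧ ¬w), and (¬x ∨ z) at every k in [0,j-1].
  j=0: □[3,3] (y ∧ ¬w) — fails at 3.
  j=1: □[3,3] (y ∧ ¬w) — fails at 4.
No j in the window works → until fails.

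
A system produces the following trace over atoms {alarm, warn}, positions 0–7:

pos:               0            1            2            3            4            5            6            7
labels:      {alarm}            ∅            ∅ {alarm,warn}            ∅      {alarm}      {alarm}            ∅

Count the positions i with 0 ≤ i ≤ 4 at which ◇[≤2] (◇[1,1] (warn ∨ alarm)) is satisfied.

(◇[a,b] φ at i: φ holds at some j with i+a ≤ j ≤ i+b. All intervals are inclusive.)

Evaluate at each i in [0,4]:
  i=0: ✓ (witness j=2)
  i=1: ✓ (witness j=2)
  i=2: ✓ (witness j=2)
  i=3: ✓ (witness j=4)
  i=4: ✓ (witness j=4)
Positions where it holds: {0, 1, 2, 3, 4} → 5.

5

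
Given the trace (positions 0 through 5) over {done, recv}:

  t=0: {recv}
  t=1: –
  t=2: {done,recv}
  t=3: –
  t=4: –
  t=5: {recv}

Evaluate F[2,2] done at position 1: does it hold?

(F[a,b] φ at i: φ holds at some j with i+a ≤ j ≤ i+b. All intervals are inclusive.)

Check done at each j in [3,3]:
  j=3: false
No position in the window satisfies it → formula fails.

False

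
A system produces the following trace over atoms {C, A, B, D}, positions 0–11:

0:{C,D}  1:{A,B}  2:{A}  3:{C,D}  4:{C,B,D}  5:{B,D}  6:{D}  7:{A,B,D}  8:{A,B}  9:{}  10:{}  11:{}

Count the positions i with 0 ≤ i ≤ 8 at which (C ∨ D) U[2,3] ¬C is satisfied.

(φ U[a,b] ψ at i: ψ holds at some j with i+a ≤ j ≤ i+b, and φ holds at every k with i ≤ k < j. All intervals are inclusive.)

Evaluate at each i in [0,8]:
  i=0: ✗ (lhs fails at k=1 before rhs at j=2)
  i=1: ✗ (no rhs in [3,4])
  i=2: ✗ (lhs fails at k=2 before rhs at j=5)
  i=3: ✓ (rhs at j=5; lhs holds on [3,4])
  i=4: ✓ (rhs at j=6; lhs holds on [4,5])
  i=5: ✓ (rhs at j=7; lhs holds on [5,6])
  i=6: ✓ (rhs at j=8; lhs holds on [6,7])
  i=7: ✗ (lhs fails at k=8 before rhs at j=9)
  i=8: ✗ (lhs fails at k=8 before rhs at j=10)
Positions where it holds: {3, 4, 5, 6} → 4.

4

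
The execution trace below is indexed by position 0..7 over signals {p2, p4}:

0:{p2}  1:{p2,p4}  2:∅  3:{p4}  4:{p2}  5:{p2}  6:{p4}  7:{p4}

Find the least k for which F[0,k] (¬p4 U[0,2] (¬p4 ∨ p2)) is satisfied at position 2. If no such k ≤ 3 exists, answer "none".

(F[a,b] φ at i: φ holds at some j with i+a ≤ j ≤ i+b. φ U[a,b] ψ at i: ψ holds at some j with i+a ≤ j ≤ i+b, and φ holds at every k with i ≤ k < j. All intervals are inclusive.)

0

Scan j = 2,3,… for (¬p4 U[0,2] (¬p4 ∨ p2)):
  j=2: holds
First hit at j=2, so smallest k = 2-2 = 0.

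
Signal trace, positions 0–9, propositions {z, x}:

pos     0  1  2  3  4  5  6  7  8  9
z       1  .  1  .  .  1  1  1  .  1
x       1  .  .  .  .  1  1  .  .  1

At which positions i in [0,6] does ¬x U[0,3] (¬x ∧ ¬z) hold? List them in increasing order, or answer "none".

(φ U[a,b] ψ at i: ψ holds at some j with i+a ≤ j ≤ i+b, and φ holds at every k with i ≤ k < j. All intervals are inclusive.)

Evaluate at each i in [0,6]:
  i=0: ✗ (lhs fails at k=0 before rhs at j=1)
  i=1: ✓ (rhs at j=1)
  i=2: ✓ (rhs at j=3; lhs holds on [2,2])
  i=3: ✓ (rhs at j=3)
  i=4: ✓ (rhs at j=4)
  i=5: ✗ (lhs fails at k=5 before rhs at j=8)
  i=6: ✗ (lhs fails at k=6 before rhs at j=8)

1, 2, 3, 4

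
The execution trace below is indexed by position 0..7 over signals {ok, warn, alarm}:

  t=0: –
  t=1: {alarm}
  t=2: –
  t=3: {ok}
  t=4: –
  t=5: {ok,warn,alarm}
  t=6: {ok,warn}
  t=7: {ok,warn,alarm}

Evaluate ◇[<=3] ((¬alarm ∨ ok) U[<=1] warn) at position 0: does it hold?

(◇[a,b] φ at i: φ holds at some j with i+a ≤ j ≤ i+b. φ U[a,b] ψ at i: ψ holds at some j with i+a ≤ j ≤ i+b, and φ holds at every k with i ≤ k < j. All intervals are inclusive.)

Does not hold

Check ((¬alarm ∨ ok) U[<=1] warn) at each j in [0,3]:
  j=0: fails
  j=1: fails
  j=2: fails
  j=3: fails
No position in the window satisfies it → formula fails.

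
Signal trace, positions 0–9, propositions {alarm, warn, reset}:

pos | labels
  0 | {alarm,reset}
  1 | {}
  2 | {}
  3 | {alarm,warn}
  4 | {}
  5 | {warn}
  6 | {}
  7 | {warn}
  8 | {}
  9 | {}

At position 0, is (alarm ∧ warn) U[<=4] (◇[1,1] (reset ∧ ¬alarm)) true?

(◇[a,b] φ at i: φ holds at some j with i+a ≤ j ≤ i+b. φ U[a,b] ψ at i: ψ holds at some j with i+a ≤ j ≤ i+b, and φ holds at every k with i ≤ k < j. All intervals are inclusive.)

Need some j in [0,4] with ◇[1,1] (reset ∧ ¬alarm), and (alarm ∧ warn) at every k in [0,j-1].
  j=0: ◇[1,1] (reset ∧ ¬alarm) — fails (none in [1,1]).
  j=1: ◇[1,1] (reset ∧ ¬alarm) — fails (none in [2,2]).
  j=2: ◇[1,1] (reset ∧ ¬alarm) — fails (none in [3,3]).
  j=3: ◇[1,1] (reset ∧ ¬alarm) — fails (none in [4,4]).
  j=4: ◇[1,1] (reset ∧ ¬alarm) — fails (none in [5,5]).
No j in the window works → until fails.

False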